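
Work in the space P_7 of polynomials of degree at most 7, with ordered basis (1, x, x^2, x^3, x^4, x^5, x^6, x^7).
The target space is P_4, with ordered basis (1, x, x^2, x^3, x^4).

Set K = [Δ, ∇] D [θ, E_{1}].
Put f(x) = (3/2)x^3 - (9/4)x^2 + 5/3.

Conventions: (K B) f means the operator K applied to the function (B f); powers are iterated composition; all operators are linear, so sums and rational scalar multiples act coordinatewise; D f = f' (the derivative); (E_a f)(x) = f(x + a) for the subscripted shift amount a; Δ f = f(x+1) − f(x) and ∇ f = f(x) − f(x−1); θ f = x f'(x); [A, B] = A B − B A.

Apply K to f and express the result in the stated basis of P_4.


E_{1} f = (3/2)x^3 + (9/4)x^2 + 11/12
θ E_{1} f = (9/2)x^3 + (9/2)x^2
θ f = (9/2)x^3 - (9/2)x^2
E_{1} θ f = (9/2)x^3 + 9x^2 + (9/2)x
[θ, E_{1}] f = -(9/2)x^2 - (9/2)x
D [θ, E_{1}] f = -9x - 9/2
∇ D [θ, E_{1}] f = -9
Δ ∇ D [θ, E_{1}] f = 0
Δ D [θ, E_{1}] f = -9
∇ Δ D [θ, E_{1}] f = 0
[Δ, ∇] D [θ, E_{1}] f = 0

g(x) = 0


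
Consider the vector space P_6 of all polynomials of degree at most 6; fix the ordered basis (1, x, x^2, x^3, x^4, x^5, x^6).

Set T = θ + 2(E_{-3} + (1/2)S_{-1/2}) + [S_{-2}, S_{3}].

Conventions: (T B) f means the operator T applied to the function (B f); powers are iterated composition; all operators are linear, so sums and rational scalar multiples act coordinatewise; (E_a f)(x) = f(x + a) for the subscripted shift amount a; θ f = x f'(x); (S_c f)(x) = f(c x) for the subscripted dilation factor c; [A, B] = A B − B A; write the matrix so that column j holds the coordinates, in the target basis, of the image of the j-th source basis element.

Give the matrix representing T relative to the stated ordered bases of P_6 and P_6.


image of 1: 3
image of x: (5/2)x - 6
image of x^2: (17/4)x^2 - 12x + 18
image of x^3: (39/8)x^3 - 18x^2 + 54x - 54
image of x^4: (97/16)x^4 - 24x^3 + 108x^2 - 216x + 162
image of x^5: (223/32)x^5 - 30x^4 + 180x^3 - 540x^2 + 810x - 486
image of x^6: (513/64)x^6 - 36x^5 + 270x^4 - 1080x^3 + 2430x^2 - 2916x + 1458
each image's coordinates form column j of the matrix

the matrix is [[3, -6, 18, -54, 162, -486, 1458]; [0, 5/2, -12, 54, -216, 810, -2916]; [0, 0, 17/4, -18, 108, -540, 2430]; [0, 0, 0, 39/8, -24, 180, -1080]; [0, 0, 0, 0, 97/16, -30, 270]; [0, 0, 0, 0, 0, 223/32, -36]; [0, 0, 0, 0, 0, 0, 513/64]] (rows listed top to bottom)


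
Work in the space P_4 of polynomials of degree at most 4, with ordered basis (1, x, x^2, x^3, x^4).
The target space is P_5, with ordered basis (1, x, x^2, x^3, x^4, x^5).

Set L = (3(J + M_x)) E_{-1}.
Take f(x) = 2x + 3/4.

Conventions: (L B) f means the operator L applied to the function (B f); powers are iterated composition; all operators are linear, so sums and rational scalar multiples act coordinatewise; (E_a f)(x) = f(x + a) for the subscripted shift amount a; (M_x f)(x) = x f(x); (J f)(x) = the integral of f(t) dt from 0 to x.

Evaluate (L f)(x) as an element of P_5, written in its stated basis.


the result is g(x) = 9x^2 - (15/2)x

E_{-1} f = 2x - 5/4
J E_{-1} f = x^2 - (5/4)x
M_x E_{-1} f = 2x^2 - (5/4)x
(J + M_x) E_{-1} f = 3x^2 - (5/2)x
(3(J + M_x)) E_{-1} f = 9x^2 - (15/2)x


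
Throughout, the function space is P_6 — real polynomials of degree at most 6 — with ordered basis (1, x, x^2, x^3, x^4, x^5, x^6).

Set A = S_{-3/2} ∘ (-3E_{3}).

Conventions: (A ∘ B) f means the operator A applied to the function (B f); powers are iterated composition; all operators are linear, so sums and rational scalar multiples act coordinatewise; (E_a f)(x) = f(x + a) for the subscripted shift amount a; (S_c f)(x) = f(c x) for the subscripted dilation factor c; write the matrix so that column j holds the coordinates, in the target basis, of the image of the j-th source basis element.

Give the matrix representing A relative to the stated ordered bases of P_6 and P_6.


the matrix is [[-3, -9, -27, -81, -243, -729, -2187]; [0, 9/2, 27, 243/2, 486, 3645/2, 6561]; [0, 0, -27/4, -243/4, -729/2, -3645/2, -32805/4]; [0, 0, 0, 81/8, 243/2, 3645/4, 10935/2]; [0, 0, 0, 0, -243/16, -3645/16, -32805/16]; [0, 0, 0, 0, 0, 729/32, 6561/16]; [0, 0, 0, 0, 0, 0, -2187/64]] (rows listed top to bottom)

image of 1: -3
image of x: (9/2)x - 9
image of x^2: -(27/4)x^2 + 27x - 27
image of x^3: (81/8)x^3 - (243/4)x^2 + (243/2)x - 81
image of x^4: -(243/16)x^4 + (243/2)x^3 - (729/2)x^2 + 486x - 243
image of x^5: (729/32)x^5 - (3645/16)x^4 + (3645/4)x^3 - (3645/2)x^2 + (3645/2)x - 729
image of x^6: -(2187/64)x^6 + (6561/16)x^5 - (32805/16)x^4 + (10935/2)x^3 - (32805/4)x^2 + 6561x - 2187
each image's coordinates form column j of the matrix


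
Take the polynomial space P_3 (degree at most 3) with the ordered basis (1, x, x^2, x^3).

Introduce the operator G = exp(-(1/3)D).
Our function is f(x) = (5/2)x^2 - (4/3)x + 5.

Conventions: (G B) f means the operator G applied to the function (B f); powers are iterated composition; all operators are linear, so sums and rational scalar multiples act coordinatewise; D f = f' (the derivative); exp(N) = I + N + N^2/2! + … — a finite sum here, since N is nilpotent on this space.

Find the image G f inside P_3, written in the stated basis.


order-1 term: -(5/3)x + 4/9
order-2 term: 5/18
the series for exp(-(1/3)D) f terminates at order 2
exp(-(1/3)D) f = (5/2)x^2 - 3x + 103/18

the image equals g(x) = (5/2)x^2 - 3x + 103/18


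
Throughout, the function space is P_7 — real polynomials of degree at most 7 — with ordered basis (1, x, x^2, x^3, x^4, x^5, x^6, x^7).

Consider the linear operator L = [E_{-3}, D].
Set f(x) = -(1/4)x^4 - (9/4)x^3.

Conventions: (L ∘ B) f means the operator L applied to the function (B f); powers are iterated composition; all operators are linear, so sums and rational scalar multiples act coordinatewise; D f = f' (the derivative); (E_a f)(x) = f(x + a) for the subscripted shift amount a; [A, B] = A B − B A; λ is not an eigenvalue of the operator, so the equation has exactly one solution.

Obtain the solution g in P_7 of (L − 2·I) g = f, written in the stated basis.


g(x) = (1/8)x^4 + (9/8)x^3

write g with unknown coordinates in the stated basis and equate coefficients in (L − 2·I) g = f
solving from the highest basis element down gives g = (1/8)x^4 + (9/8)x^3
check: L g = 0
so L g − 2·g = -(1/4)x^4 - (9/4)x^3 = f ✓


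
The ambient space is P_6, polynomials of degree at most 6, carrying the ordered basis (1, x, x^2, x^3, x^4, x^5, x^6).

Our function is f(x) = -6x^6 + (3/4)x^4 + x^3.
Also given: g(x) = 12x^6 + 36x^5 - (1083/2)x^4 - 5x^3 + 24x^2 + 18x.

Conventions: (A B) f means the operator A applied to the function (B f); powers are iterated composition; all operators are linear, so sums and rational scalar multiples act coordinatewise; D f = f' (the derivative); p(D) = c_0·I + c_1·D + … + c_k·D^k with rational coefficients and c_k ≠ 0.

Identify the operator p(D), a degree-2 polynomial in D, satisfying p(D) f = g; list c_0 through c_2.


c_0 = -2, c_1 = -1, c_2 = 3

D^0 f = -6x^6 + (3/4)x^4 + x^3
D^1 f = -36x^5 + 3x^3 + 3x^2
D^2 f = -180x^4 + 9x^2 + 6x
matching coefficients of g against c_0 f + c_1 Df + … from the top degree down determines the c_i
solution: c_0 = -2, c_1 = -1, c_2 = 3


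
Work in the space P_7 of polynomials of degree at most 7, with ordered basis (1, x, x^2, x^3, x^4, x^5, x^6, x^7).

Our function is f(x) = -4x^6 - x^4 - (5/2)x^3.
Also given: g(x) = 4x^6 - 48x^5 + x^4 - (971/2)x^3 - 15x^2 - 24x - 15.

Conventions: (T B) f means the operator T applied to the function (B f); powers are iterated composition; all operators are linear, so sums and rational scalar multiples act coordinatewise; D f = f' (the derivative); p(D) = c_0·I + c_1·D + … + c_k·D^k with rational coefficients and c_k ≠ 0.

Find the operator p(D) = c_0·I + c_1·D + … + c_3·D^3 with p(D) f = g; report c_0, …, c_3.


D^0 f = -4x^6 - x^4 - (5/2)x^3
D^1 f = -24x^5 - 4x^3 - (15/2)x^2
D^2 f = -120x^4 - 12x^2 - 15x
D^3 f = -480x^3 - 24x - 15
matching coefficients of g against c_0 f + c_1 Df + … from the top degree down determines the c_i
solution: c_0 = -1, c_1 = 2, c_2 = 0, c_3 = 1

p(D) = -I + 2·D + D^3, i.e. c_0 = -1, c_1 = 2, c_2 = 0, c_3 = 1


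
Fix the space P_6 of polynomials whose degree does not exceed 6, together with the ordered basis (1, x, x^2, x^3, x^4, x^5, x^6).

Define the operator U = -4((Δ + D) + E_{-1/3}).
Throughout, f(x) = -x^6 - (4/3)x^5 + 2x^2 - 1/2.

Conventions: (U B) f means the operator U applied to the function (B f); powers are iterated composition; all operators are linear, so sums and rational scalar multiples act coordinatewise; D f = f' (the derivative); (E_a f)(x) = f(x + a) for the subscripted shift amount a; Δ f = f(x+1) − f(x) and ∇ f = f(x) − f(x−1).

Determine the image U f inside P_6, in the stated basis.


the result is g(x) = 4x^6 + (136/3)x^5 + (1000/9)x^4 + (3680/27)x^3 + (8432/81)x^2 + (5888/243)x + 590/243

Δ f = -6x^5 - (65/3)x^4 - (100/3)x^3 - (85/3)x^2 - (26/3)x - 1/3
D f = -6x^5 - (20/3)x^4 + 4x
(Δ + D) f = -12x^5 - (85/3)x^4 - (100/3)x^3 - (85/3)x^2 - (14/3)x - 1/3
E_{-1/3} f = -x^6 + (2/3)x^5 + (5/9)x^4 - (20/27)x^3 + (187/81)x^2 - (338/243)x - 133/486
((Δ + D) + E_{-1/3}) f = -x^6 - (34/3)x^5 - (250/9)x^4 - (920/27)x^3 - (2108/81)x^2 - (1472/243)x - 295/486
(-4((Δ + D) + E_{-1/3})) f = 4x^6 + (136/3)x^5 + (1000/9)x^4 + (3680/27)x^3 + (8432/81)x^2 + (5888/243)x + 590/243


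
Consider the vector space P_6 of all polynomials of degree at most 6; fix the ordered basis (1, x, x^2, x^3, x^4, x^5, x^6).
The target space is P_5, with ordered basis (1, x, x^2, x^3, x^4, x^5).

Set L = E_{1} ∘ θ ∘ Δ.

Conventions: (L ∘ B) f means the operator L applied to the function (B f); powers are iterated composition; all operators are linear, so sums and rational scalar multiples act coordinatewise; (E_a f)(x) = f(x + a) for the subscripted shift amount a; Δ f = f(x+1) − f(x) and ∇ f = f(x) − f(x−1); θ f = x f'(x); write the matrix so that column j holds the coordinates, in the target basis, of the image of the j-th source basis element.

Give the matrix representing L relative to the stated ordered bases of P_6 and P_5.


the matrix is [[0, 0, 2, 9, 28, 75, 186]; [0, 0, 2, 15, 64, 215, 636]; [0, 0, 0, 6, 48, 230, 870]; [0, 0, 0, 0, 12, 110, 600]; [0, 0, 0, 0, 0, 20, 210]; [0, 0, 0, 0, 0, 0, 30]] (rows listed top to bottom)

image of 1: 0
image of x: 0
image of x^2: 2x + 2
image of x^3: 6x^2 + 15x + 9
image of x^4: 12x^3 + 48x^2 + 64x + 28
image of x^5: 20x^4 + 110x^3 + 230x^2 + 215x + 75
image of x^6: 30x^5 + 210x^4 + 600x^3 + 870x^2 + 636x + 186
each image's coordinates form column j of the matrix


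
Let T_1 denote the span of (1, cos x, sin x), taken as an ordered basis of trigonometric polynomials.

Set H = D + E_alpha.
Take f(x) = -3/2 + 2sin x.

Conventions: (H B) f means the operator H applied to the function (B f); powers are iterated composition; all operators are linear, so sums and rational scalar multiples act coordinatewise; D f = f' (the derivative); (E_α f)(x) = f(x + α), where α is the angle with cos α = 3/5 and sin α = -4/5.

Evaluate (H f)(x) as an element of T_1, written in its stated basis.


D f = 2cos x
E_alpha f = -3/2 - (8/5)cos x + (6/5)sin x
(D + E_alpha) f = -3/2 + (2/5)cos x + (6/5)sin x

the image equals g(x) = -3/2 + (2/5)cos x + (6/5)sin x


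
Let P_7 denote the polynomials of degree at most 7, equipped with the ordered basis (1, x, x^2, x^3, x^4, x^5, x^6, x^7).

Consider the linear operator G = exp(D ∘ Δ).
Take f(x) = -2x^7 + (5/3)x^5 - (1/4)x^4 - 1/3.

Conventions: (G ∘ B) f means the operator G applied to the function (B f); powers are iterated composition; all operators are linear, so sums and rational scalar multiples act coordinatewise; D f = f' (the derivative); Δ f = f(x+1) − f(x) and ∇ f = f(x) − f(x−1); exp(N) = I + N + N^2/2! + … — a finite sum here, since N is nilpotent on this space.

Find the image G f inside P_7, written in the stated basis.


order-1 term: -84x^5 - 210x^4 - (740/3)x^3 - 163x^2 - (161/3)x - 20/3
order-2 term: -840x^3 - 2520x^2 - 2840x - 1163
order-3 term: -1680x - 2520
the series for exp(D ∘ Δ) f terminates at order 3
exp(D ∘ Δ) f = -2x^7 - (247/3)x^5 - (841/4)x^4 - (3260/3)x^3 - 2683x^2 - (13721/3)x - 3690

the image equals g(x) = -2x^7 - (247/3)x^5 - (841/4)x^4 - (3260/3)x^3 - 2683x^2 - (13721/3)x - 3690


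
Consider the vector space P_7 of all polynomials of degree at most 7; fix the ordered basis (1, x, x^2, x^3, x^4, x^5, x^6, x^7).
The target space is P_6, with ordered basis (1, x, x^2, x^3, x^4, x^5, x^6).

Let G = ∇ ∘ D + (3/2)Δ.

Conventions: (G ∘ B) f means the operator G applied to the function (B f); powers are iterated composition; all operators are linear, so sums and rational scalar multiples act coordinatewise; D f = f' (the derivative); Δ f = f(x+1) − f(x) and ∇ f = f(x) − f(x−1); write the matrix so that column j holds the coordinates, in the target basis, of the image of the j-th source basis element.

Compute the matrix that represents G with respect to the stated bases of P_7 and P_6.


the matrix is [[0, 3/2, 7/2, -3/2, 11/2, -7/2, 15/2, -11/2]; [0, 0, 3, 21/2, -6, 55/2, -21, 105/2]; [0, 0, 0, 9/2, 21, -15, 165/2, -147/2]; [0, 0, 0, 0, 6, 35, -30, 385/2]; [0, 0, 0, 0, 0, 15/2, 105/2, -105/2]; [0, 0, 0, 0, 0, 0, 9, 147/2]; [0, 0, 0, 0, 0, 0, 0, 21/2]] (rows listed top to bottom)

image of 1: 0
image of x: 3/2
image of x^2: 3x + 7/2
image of x^3: (9/2)x^2 + (21/2)x - 3/2
image of x^4: 6x^3 + 21x^2 - 6x + 11/2
image of x^5: (15/2)x^4 + 35x^3 - 15x^2 + (55/2)x - 7/2
image of x^6: 9x^5 + (105/2)x^4 - 30x^3 + (165/2)x^2 - 21x + 15/2
image of x^7: (21/2)x^6 + (147/2)x^5 - (105/2)x^4 + (385/2)x^3 - (147/2)x^2 + (105/2)x - 11/2
each image's coordinates form column j of the matrix


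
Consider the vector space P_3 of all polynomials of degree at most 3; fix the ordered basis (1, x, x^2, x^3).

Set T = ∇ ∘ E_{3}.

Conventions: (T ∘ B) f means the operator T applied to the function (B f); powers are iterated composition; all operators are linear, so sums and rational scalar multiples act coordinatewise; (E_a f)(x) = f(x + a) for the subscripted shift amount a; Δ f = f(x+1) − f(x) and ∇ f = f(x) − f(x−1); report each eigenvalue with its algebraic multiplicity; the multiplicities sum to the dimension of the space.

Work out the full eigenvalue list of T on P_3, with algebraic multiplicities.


image of 1: 0
image of x: 1
image of x^2: 2x + 5
image of x^3: 3x^2 + 15x + 19
the matrix is upper triangular; its diagonal is (0, 0, 0, 0)
for a triangular matrix the eigenvalues are the diagonal entries, with algebraic multiplicity their repetition count

λ = 0 (multiplicity 4)


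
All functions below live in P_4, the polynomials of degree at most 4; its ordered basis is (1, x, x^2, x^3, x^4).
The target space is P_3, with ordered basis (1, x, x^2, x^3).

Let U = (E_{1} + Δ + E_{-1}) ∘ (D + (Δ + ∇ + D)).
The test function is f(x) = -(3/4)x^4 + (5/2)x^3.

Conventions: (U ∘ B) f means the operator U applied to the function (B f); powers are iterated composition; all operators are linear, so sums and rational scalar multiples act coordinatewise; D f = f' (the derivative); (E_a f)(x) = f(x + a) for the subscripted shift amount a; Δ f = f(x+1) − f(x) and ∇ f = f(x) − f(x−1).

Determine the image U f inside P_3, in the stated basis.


D f = -3x^3 + (15/2)x^2
Δ f = -3x^3 + 3x^2 + (9/2)x + 7/4
∇ f = -3x^3 + 12x^2 - (21/2)x + 13/4
D f = -3x^3 + (15/2)x^2
(Δ + ∇ + D) f = -9x^3 + (45/2)x^2 - 6x + 5
(D + (Δ + ∇ + D)) f = -12x^3 + 30x^2 - 6x + 5
E_{1} (D + (Δ + ∇ + D)) f = -12x^3 - 6x^2 + 18x + 17
Δ (D + (Δ + ∇ + D)) f = -36x^2 + 24x + 12
E_{-1} (D + (Δ + ∇ + D)) f = -12x^3 + 66x^2 - 102x + 53
(E_{1} + Δ + E_{-1}) (D + (Δ + ∇ + D)) f = -24x^3 + 24x^2 - 60x + 82

g(x) = -24x^3 + 24x^2 - 60x + 82


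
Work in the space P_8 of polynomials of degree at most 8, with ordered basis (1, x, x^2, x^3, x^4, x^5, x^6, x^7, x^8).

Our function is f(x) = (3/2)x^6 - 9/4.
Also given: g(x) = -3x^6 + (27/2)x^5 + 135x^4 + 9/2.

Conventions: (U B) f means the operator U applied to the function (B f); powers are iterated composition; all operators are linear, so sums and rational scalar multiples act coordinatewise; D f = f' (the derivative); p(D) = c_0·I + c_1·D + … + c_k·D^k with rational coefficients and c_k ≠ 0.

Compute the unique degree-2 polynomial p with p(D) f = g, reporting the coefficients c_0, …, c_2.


p(D) = -2·I + (3/2)·D + 3·D^2, i.e. c_0 = -2, c_1 = 3/2, c_2 = 3

D^0 f = (3/2)x^6 - 9/4
D^1 f = 9x^5
D^2 f = 45x^4
matching coefficients of g against c_0 f + c_1 Df + … from the top degree down determines the c_i
solution: c_0 = -2, c_1 = 3/2, c_2 = 3


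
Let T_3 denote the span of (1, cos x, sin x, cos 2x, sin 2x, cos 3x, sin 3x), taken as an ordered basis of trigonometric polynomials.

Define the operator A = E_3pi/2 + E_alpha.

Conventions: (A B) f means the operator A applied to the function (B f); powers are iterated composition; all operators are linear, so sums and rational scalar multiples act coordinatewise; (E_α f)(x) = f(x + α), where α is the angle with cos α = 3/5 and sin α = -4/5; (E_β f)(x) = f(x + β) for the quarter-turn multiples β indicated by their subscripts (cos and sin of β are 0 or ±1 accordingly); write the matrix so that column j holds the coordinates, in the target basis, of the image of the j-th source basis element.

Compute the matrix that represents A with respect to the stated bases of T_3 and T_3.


image of 1: 2
image of cos x: (3/5)cos x + (9/5)sin x
image of sin x: -(9/5)cos x + (3/5)sin x
image of cos 2x: -(32/25)cos 2x + (24/25)sin 2x
image of sin 2x: -(24/25)cos 2x - (32/25)sin 2x
image of cos 3x: -(117/125)cos 3x - (81/125)sin 3x
image of sin 3x: (81/125)cos 3x - (117/125)sin 3x
each image's coordinates form column j of the matrix

the matrix is [[2, 0, 0, 0, 0, 0, 0]; [0, 3/5, -9/5, 0, 0, 0, 0]; [0, 9/5, 3/5, 0, 0, 0, 0]; [0, 0, 0, -32/25, -24/25, 0, 0]; [0, 0, 0, 24/25, -32/25, 0, 0]; [0, 0, 0, 0, 0, -117/125, 81/125]; [0, 0, 0, 0, 0, -81/125, -117/125]] (rows listed top to bottom)


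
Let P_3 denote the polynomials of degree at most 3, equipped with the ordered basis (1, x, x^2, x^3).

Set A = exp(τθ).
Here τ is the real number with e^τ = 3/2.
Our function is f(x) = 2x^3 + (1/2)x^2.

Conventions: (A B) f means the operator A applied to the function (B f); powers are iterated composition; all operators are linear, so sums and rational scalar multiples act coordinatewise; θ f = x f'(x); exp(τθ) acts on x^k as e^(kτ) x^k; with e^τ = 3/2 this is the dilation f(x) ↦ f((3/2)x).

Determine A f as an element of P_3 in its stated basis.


exp(τθ) x^k = e^(kτ) x^k; with e^τ = 3/2 this sends x^k to (3/2)^k x^k
x^2 ↦ 9/4 x^2
x^3 ↦ 27/8 x^3
applying this coordinatewise to f: exp(τθ) f = (27/4)x^3 + (9/8)x^2

the result is g(x) = (27/4)x^3 + (9/8)x^2


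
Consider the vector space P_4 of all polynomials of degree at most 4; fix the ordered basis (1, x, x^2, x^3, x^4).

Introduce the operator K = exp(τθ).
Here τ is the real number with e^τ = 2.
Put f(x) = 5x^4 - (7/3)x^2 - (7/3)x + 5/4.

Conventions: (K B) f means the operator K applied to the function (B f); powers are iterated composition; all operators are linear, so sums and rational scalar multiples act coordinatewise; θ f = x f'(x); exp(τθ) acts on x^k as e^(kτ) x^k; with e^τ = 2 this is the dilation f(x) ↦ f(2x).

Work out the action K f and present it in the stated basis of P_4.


g(x) = 80x^4 - (28/3)x^2 - (14/3)x + 5/4

exp(τθ) x^k = e^(kτ) x^k; with e^τ = 2 this sends x^k to 2^k x^k
x ↦ 2 x
x^2 ↦ 4 x^2
x^4 ↦ 16 x^4
applying this coordinatewise to f: exp(τθ) f = 80x^4 - (28/3)x^2 - (14/3)x + 5/4


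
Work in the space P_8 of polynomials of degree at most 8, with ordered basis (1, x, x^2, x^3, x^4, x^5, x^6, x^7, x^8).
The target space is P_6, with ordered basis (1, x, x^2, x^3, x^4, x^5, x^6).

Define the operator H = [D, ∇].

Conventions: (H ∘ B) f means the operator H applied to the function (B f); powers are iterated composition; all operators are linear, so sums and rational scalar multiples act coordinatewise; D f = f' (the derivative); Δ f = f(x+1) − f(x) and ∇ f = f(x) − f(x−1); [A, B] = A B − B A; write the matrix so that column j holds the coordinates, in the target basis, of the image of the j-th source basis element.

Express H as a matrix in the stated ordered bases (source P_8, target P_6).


the matrix is [[0, 0, 0, 0, 0, 0, 0, 0, 0]; [0, 0, 0, 0, 0, 0, 0, 0, 0]; [0, 0, 0, 0, 0, 0, 0, 0, 0]; [0, 0, 0, 0, 0, 0, 0, 0, 0]; [0, 0, 0, 0, 0, 0, 0, 0, 0]; [0, 0, 0, 0, 0, 0, 0, 0, 0]; [0, 0, 0, 0, 0, 0, 0, 0, 0]] (rows listed top to bottom)

image of 1: 0
image of x: 0
image of x^2: 0
image of x^3: 0
image of x^4: 0
image of x^5: 0
image of x^6: 0
image of x^7: 0
image of x^8: 0
each image's coordinates form column j of the matrix


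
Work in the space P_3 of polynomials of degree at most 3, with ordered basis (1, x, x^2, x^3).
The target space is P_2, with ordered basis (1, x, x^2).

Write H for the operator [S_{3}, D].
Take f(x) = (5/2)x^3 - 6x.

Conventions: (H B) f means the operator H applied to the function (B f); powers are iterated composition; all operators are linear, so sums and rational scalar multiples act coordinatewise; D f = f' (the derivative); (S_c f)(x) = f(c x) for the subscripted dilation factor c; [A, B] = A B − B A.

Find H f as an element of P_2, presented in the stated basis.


the result is g(x) = -135x^2 + 12

D f = (15/2)x^2 - 6
S_{3} D f = (135/2)x^2 - 6
S_{3} f = (135/2)x^3 - 18x
D S_{3} f = (405/2)x^2 - 18
[S_{3}, D] f = -135x^2 + 12


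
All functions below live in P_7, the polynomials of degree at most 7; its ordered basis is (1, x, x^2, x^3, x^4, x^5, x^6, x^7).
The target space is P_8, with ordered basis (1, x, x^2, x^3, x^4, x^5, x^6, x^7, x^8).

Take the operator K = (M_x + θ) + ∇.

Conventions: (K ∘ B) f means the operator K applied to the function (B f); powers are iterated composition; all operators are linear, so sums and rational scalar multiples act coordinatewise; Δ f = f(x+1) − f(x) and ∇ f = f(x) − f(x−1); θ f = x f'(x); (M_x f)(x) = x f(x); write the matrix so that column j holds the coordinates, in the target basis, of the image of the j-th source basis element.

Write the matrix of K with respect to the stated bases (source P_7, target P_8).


the matrix is [[0, 1, -1, 1, -1, 1, -1, 1]; [1, 1, 2, -3, 4, -5, 6, -7]; [0, 1, 2, 3, -6, 10, -15, 21]; [0, 0, 1, 3, 4, -10, 20, -35]; [0, 0, 0, 1, 4, 5, -15, 35]; [0, 0, 0, 0, 1, 5, 6, -21]; [0, 0, 0, 0, 0, 1, 6, 7]; [0, 0, 0, 0, 0, 0, 1, 7]; [0, 0, 0, 0, 0, 0, 0, 1]] (rows listed top to bottom)

image of 1: x
image of x: x^2 + x + 1
image of x^2: x^3 + 2x^2 + 2x - 1
image of x^3: x^4 + 3x^3 + 3x^2 - 3x + 1
image of x^4: x^5 + 4x^4 + 4x^3 - 6x^2 + 4x - 1
image of x^5: x^6 + 5x^5 + 5x^4 - 10x^3 + 10x^2 - 5x + 1
image of x^6: x^7 + 6x^6 + 6x^5 - 15x^4 + 20x^3 - 15x^2 + 6x - 1
image of x^7: x^8 + 7x^7 + 7x^6 - 21x^5 + 35x^4 - 35x^3 + 21x^2 - 7x + 1
each image's coordinates form column j of the matrix


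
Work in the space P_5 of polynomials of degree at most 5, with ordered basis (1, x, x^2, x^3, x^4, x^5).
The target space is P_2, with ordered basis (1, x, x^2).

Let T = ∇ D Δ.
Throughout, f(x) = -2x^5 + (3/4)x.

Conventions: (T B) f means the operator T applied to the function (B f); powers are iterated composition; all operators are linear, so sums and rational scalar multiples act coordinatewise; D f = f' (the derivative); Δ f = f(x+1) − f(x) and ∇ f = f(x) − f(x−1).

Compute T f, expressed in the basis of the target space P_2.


the result is g(x) = -120x^2 - 20

Δ f = -10x^4 - 20x^3 - 20x^2 - 10x - 5/4
D Δ f = -40x^3 - 60x^2 - 40x - 10
∇ D Δ f = -120x^2 - 20


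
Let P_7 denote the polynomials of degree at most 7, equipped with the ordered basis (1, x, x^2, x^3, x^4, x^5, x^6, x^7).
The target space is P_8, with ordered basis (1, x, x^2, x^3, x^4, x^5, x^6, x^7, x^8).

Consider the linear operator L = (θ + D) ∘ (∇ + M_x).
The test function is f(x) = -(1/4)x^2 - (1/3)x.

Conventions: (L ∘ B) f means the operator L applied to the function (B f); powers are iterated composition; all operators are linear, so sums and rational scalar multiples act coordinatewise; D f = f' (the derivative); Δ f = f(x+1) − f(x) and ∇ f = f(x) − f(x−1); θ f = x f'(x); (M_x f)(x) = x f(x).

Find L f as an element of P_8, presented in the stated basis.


∇ f = -(1/2)x - 1/12
M_x f = -(1/4)x^3 - (1/3)x^2
(∇ + M_x) f = -(1/4)x^3 - (1/3)x^2 - (1/2)x - 1/12
θ (∇ + M_x) f = -(3/4)x^3 - (2/3)x^2 - (1/2)x
D (∇ + M_x) f = -(3/4)x^2 - (2/3)x - 1/2
(θ + D) (∇ + M_x) f = -(3/4)x^3 - (17/12)x^2 - (7/6)x - 1/2

the result is g(x) = -(3/4)x^3 - (17/12)x^2 - (7/6)x - 1/2


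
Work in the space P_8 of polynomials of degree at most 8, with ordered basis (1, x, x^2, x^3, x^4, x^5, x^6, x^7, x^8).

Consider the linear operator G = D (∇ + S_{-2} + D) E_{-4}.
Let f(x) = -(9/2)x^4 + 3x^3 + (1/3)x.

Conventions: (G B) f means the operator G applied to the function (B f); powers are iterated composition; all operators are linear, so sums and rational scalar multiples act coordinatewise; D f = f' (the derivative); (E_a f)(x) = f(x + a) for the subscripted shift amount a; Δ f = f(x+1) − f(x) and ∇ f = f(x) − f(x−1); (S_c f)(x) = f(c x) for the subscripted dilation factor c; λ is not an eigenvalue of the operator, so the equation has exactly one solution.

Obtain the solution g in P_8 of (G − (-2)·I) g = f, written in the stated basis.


write g with unknown coordinates in the stated basis and equate coefficients in (G − (-2)·I) g = f
solving from the highest basis element down gives g = -(9/4)x^4 + (147/2)x^3 + 1341x^2 - (4927/3)x - 103003/12
check: G g = -144x^3 - 2682x^2 + 3285x + 103003/6
so G g − (-2)·g = -(9/2)x^4 + 3x^3 + (1/3)x = f ✓

the image equals g(x) = -(9/4)x^4 + (147/2)x^3 + 1341x^2 - (4927/3)x - 103003/12


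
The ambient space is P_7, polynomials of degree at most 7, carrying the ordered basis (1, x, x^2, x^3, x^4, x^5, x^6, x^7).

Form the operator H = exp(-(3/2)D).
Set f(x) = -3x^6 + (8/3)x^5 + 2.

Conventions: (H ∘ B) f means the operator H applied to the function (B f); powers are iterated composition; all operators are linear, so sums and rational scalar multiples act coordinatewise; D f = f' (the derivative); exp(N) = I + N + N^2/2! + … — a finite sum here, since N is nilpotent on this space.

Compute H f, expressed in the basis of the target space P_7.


the image equals g(x) = -3x^6 + (89/3)x^5 - (485/4)x^4 + (525/2)x^3 - (5085/16)x^2 + (3267/16)x - 3355/64

order-1 term: 27x^5 - 20x^4
order-2 term: -(405/4)x^4 + 60x^3
order-3 term: (405/2)x^3 - 90x^2
order-4 term: -(3645/16)x^2 + (135/2)x
order-5 term: (2187/16)x - 81/4
order-6 term: -2187/64
the series for exp(-(3/2)D) f terminates at order 6
exp(-(3/2)D) f = -3x^6 + (89/3)x^5 - (485/4)x^4 + (525/2)x^3 - (5085/16)x^2 + (3267/16)x - 3355/64


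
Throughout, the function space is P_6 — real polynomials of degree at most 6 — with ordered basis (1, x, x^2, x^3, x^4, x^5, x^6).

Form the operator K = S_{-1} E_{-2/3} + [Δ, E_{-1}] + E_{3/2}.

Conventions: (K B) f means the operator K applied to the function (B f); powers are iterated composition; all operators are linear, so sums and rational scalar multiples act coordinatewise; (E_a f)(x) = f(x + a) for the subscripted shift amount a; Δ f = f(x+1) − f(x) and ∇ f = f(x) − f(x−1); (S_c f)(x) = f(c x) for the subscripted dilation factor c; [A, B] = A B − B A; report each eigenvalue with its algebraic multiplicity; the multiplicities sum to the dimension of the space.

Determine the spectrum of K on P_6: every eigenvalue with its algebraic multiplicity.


image of 1: 2
image of x: 5/6
image of x^2: 2x^2 + (13/3)x + 97/36
image of x^3: (5/2)x^2 + (65/12)x + 665/216
image of x^4: 2x^4 + (26/3)x^3 + (97/6)x^2 + (793/54)x + 6817/1296
image of x^5: (25/6)x^4 + (325/18)x^3 + (3325/108)x^2 + (31525/1296)x + 58025/7776
image of x^6: 2x^6 + 13x^5 + (485/12)x^4 + (3965/54)x^3 + (34085/432)x^2 + (60073/1296)x + 535537/46656
the matrix is upper triangular; its diagonal is (2, 0, 2, 0, 2, 0, 2)
for a triangular matrix the eigenvalues are the diagonal entries, with algebraic multiplicity their repetition count

λ = 0 (multiplicity 3), λ = 2 (multiplicity 4)


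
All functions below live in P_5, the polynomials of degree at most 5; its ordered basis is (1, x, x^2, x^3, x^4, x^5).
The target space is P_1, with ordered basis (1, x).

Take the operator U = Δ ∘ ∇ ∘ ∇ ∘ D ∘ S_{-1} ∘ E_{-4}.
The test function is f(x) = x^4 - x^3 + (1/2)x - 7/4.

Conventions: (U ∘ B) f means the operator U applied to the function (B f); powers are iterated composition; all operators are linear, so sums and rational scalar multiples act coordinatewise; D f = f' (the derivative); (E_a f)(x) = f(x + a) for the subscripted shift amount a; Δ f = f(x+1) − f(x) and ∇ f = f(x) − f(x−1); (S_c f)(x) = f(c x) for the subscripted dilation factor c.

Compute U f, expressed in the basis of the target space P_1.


E_{-4} f = x^4 - 17x^3 + 108x^2 - (607/2)x + 1265/4
S_{-1} E_{-4} f = x^4 + 17x^3 + 108x^2 + (607/2)x + 1265/4
D S_{-1} E_{-4} f = 4x^3 + 51x^2 + 216x + 607/2
∇ D S_{-1} E_{-4} f = 12x^2 + 90x + 169
∇ (∇ ∘ D ∘ S_{-1}) E_{-4} f = 24x + 78
Δ ∇ (∇ ∘ D ∘ S_{-1}) E_{-4} f = 24

the result is g(x) = 24


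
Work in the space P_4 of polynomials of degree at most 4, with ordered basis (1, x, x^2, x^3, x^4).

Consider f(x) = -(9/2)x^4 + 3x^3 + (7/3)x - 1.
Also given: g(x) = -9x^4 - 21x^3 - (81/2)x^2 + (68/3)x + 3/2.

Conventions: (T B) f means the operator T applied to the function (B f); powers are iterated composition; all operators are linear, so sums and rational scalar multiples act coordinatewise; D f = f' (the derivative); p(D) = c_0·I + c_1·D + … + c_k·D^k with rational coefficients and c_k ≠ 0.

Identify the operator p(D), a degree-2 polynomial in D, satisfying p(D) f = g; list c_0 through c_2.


c_0 = 2, c_1 = 3/2, c_2 = 1

D^0 f = -(9/2)x^4 + 3x^3 + (7/3)x - 1
D^1 f = -18x^3 + 9x^2 + 7/3
D^2 f = -54x^2 + 18x
matching coefficients of g against c_0 f + c_1 Df + … from the top degree down determines the c_i
solution: c_0 = 2, c_1 = 3/2, c_2 = 1


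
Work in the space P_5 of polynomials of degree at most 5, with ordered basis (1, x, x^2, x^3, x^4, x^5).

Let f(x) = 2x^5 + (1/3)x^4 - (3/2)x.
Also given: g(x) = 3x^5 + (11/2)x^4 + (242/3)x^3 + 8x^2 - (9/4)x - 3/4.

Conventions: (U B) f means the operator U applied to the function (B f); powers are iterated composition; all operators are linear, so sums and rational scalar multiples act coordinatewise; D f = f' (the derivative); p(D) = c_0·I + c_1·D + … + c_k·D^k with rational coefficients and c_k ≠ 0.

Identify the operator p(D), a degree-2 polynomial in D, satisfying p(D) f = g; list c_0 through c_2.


D^0 f = 2x^5 + (1/3)x^4 - (3/2)x
D^1 f = 10x^4 + (4/3)x^3 - 3/2
D^2 f = 40x^3 + 4x^2
matching coefficients of g against c_0 f + c_1 Df + … from the top degree down determines the c_i
solution: c_0 = 3/2, c_1 = 1/2, c_2 = 2

c_0 = 3/2, c_1 = 1/2, c_2 = 2


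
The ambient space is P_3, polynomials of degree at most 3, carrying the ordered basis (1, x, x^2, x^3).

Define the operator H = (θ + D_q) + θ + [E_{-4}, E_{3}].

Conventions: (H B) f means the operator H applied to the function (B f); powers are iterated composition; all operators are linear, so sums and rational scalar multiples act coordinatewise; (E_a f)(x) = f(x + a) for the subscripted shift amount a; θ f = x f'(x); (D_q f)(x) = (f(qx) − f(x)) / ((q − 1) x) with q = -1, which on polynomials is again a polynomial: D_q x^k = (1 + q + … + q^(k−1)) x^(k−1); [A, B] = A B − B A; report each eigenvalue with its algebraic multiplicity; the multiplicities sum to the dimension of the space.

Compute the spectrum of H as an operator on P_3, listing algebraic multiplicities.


λ = 0 (multiplicity 1), λ = 2 (multiplicity 1), λ = 4 (multiplicity 1), λ = 6 (multiplicity 1)

image of 1: 0
image of x: 2x + 1
image of x^2: 4x^2
image of x^3: 6x^3 + x^2
the matrix is upper triangular; its diagonal is (0, 2, 4, 6)
for a triangular matrix the eigenvalues are the diagonal entries, with algebraic multiplicity their repetition count


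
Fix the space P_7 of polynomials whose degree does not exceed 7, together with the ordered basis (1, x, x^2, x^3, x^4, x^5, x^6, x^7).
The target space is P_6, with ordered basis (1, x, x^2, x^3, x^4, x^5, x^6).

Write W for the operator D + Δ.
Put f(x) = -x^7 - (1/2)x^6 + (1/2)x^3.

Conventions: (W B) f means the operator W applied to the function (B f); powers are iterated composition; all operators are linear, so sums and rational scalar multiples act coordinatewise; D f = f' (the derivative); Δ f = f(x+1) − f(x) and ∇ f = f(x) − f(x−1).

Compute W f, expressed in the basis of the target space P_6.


the image equals g(x) = -14x^6 - 27x^5 - (85/2)x^4 - 45x^3 - (51/2)x^2 - (17/2)x - 1

D f = -7x^6 - 3x^5 + (3/2)x^2
Δ f = -7x^6 - 24x^5 - (85/2)x^4 - 45x^3 - 27x^2 - (17/2)x - 1
(D + Δ) f = -14x^6 - 27x^5 - (85/2)x^4 - 45x^3 - (51/2)x^2 - (17/2)x - 1


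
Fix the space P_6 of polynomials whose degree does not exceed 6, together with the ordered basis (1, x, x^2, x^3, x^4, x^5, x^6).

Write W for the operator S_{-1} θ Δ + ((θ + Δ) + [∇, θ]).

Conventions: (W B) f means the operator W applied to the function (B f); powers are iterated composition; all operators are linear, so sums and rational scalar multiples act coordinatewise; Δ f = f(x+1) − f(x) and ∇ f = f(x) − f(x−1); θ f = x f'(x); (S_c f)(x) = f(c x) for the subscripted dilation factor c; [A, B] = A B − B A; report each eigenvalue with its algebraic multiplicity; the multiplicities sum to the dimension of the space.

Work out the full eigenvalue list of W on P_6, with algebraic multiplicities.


image of 1: 0
image of x: x + 2
image of x^2: 2x^2 + 2x - 1
image of x^3: 3x^3 + 12x^2 - 6x + 4
image of x^4: 4x^4 - 4x^3 + 6x^2 + 12x - 3
image of x^5: 5x^5 + 30x^4 - 40x^3 + 60x^2 - 20x + 6
image of x^6: 6x^6 - 18x^5 + 45x^4 + 20x^3 - 15x^2 + 30x - 5
the matrix is upper triangular; its diagonal is (0, 1, 2, 3, 4, 5, 6)
for a triangular matrix the eigenvalues are the diagonal entries, with algebraic multiplicity their repetition count

λ = 0 (multiplicity 1), λ = 1 (multiplicity 1), λ = 2 (multiplicity 1), λ = 3 (multiplicity 1), λ = 4 (multiplicity 1), λ = 5 (multiplicity 1), λ = 6 (multiplicity 1)


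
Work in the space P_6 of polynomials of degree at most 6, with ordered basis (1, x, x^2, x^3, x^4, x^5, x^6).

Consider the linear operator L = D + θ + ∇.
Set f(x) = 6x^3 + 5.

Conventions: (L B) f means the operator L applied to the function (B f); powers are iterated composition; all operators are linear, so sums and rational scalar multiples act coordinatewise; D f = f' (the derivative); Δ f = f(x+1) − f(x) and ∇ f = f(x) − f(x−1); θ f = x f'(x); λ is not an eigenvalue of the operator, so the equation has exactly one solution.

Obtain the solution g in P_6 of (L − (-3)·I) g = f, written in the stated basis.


write g with unknown coordinates in the stated basis and equate coefficients in (L − (-3)·I) g = f
solving from the highest basis element down gives g = x^3 - (6/5)x^2 + (39/20)x - 11/30
check: L g = 3x^3 + (18/5)x^2 - (117/20)x + 61/10
so L g − (-3)·g = 6x^3 + 5 = f ✓

the result is g(x) = x^3 - (6/5)x^2 + (39/20)x - 11/30


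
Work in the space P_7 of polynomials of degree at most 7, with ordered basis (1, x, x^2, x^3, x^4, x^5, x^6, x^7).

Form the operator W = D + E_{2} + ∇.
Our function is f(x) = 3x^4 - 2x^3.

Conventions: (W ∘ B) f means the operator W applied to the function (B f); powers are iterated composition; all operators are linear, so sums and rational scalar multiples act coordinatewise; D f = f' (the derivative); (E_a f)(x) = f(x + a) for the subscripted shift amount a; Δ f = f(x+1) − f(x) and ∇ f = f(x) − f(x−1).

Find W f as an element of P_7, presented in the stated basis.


the result is g(x) = 3x^4 + 46x^3 + 30x^2 + 90x + 27

D f = 12x^3 - 6x^2
E_{2} f = 3x^4 + 22x^3 + 60x^2 + 72x + 32
∇ f = 12x^3 - 24x^2 + 18x - 5
(D + E_{2} + ∇) f = 3x^4 + 46x^3 + 30x^2 + 90x + 27


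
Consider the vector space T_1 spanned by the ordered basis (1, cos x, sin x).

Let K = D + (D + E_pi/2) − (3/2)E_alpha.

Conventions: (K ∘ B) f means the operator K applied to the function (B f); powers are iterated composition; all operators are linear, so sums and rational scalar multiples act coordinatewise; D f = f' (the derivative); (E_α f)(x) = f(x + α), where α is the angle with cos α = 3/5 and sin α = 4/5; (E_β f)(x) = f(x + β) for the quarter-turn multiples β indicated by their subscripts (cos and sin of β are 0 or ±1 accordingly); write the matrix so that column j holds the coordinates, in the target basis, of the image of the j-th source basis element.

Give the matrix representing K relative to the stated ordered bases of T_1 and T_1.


the matrix is [[-1/2, 0, 0]; [0, -9/10, 9/5]; [0, -9/5, -9/10]] (rows listed top to bottom)

image of 1: -1/2
image of cos x: -(9/10)cos x - (9/5)sin x
image of sin x: (9/5)cos x - (9/10)sin x
each image's coordinates form column j of the matrix


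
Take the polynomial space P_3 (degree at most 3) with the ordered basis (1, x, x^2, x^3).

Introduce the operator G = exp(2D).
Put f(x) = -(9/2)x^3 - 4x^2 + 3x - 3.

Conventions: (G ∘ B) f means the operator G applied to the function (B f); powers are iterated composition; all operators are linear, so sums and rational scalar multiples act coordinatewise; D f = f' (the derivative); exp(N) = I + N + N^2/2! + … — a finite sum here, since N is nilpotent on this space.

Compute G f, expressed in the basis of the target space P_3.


g(x) = -(9/2)x^3 - 31x^2 - 67x - 49

order-1 term: -27x^2 - 16x + 6
order-2 term: -54x - 16
order-3 term: -36
the series for exp(2D) f terminates at order 3
exp(2D) f = -(9/2)x^3 - 31x^2 - 67x - 49


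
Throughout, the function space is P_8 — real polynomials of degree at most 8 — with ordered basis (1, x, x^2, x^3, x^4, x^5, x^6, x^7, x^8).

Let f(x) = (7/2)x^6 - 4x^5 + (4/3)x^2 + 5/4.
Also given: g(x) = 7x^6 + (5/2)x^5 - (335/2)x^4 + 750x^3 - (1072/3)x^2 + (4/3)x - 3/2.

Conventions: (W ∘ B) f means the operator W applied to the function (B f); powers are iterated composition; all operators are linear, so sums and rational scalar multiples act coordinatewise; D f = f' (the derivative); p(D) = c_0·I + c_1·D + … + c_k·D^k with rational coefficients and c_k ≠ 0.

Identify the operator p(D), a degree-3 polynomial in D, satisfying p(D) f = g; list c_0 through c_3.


D^0 f = (7/2)x^6 - 4x^5 + (4/3)x^2 + 5/4
D^1 f = 21x^5 - 20x^4 + (8/3)x
D^2 f = 105x^4 - 80x^3 + 8/3
D^3 f = 420x^3 - 240x^2
matching coefficients of g against c_0 f + c_1 Df + … from the top degree down determines the c_i
solution: c_0 = 2, c_1 = 1/2, c_2 = -3/2, c_3 = 3/2

p(D) = 2·I + (1/2)·D − (3/2)·D^2 + (3/2)·D^3, i.e. c_0 = 2, c_1 = 1/2, c_2 = -3/2, c_3 = 3/2


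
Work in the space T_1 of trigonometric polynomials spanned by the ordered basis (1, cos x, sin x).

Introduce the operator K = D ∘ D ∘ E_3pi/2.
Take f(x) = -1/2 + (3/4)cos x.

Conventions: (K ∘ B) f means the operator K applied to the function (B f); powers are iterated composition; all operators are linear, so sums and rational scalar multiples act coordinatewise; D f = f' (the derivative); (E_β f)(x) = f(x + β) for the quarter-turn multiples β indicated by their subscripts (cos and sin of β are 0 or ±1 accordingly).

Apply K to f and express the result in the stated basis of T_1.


E_3pi/2 f = -1/2 + (3/4)sin x
D E_3pi/2 f = (3/4)cos x
D D E_3pi/2 f = -(3/4)sin x

the result is g(x) = -(3/4)sin x


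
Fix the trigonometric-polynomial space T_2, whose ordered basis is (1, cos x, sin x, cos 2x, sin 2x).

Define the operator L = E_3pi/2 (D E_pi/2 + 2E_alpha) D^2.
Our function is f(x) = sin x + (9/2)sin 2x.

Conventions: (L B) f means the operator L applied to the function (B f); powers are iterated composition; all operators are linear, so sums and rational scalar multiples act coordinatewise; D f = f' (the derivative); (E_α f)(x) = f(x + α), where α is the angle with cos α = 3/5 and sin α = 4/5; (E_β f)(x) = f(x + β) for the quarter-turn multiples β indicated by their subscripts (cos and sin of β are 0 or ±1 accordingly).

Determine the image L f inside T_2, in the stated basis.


g(x) = (1/5)cos x - (8/5)sin x - (36/25)cos 2x - (252/25)sin 2x

D f = cos x + 9cos 2x
D D f = -sin x - 18sin 2x
E_pi/2 D^2 f = -cos x + 18sin 2x
D E_pi/2 D^2 f = sin x + 36cos 2x
E_alpha D^2 f = -(4/5)cos x - (3/5)sin x - (432/25)cos 2x + (126/25)sin 2x
(2E_alpha) D^2 f = -(8/5)cos x - (6/5)sin x - (864/25)cos 2x + (252/25)sin 2x
(D E_pi/2 + 2E_alpha) D^2 f = -(8/5)cos x - (1/5)sin x + (36/25)cos 2x + (252/25)sin 2x
E_3pi/2 (D E_pi/2 + 2E_alpha) D^2 f = (1/5)cos x - (8/5)sin x - (36/25)cos 2x - (252/25)sin 2x
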